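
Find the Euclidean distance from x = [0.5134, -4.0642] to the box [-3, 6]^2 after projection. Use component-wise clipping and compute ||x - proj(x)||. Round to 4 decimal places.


Project each component onto [-3, 6].
clip(0.5134) = 0.5134, clip(-4.0642) = -3.0
Projection = [0.5134, -3.0]
Squared diffs: [0.0, 1.1325]
Distance = sqrt(1.1325) = 1.0642


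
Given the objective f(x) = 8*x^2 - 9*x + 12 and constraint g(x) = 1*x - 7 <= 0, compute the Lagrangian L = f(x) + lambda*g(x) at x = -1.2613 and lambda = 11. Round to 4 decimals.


Step 1: Evaluate f(x).
f(-1.2613) = 8*(-1.2613)^2 - 9*(-1.2613) + 12 = 36.0787
Step 2: Evaluate g(x).
g(-1.2613) = 1*-1.2613 - 7 = -8.2613
Step 3: Compute Lagrangian.
L = 36.0787 + 11*-8.2613 = -54.7956


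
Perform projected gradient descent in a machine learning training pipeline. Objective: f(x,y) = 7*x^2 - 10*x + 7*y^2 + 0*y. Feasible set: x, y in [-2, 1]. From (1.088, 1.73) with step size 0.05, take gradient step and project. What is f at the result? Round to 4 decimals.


Step 1: Compute gradient at (1.088, 1.73).
grad_x = 2*7*1.088 - 10 = 5.232
grad_y = 2*7*1.73 + 0 = 24.22
Step 2: Gradient step.
x_raw = 1.088 - 0.05*5.232 = 0.8264
y_raw = 1.73 - 0.05*24.22 = 0.519
Step 3: Project onto [-2, 1].
x_proj = clip(0.8264) = 0.8264
y_proj = clip(0.519) = 0.519
Step 4: Evaluate f.
f(0.8264, 0.519) = -1.5979


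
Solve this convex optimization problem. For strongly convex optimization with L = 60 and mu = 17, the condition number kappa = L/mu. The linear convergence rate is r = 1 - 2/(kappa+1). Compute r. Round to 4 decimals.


Step 1: Compute the condition number.
kappa = L/mu = 60/17 = 3.5294
Step 2: Compute the convergence rate.
r = 1 - 2/(kappa + 1) = 1 - 2*mu/(L + mu) = (L - mu)/(L + mu) = 43/77 = 0.5584


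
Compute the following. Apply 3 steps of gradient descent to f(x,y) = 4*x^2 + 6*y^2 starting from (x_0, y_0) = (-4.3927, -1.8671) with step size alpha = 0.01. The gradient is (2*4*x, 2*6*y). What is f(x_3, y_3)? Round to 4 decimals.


Gradient descent on f(x,y) = 4*x^2 + 6*y^2.
Starting point: (-4.3927, -1.8671), alpha = 0.01
Step 1: grad_x = 2*4*-4.3927 = -35.1416, grad_y = 2*6*-1.8671 = -22.4052
  x_1 = -4.3927 - 0.01*-35.1416 = -4.0413
  y_1 = -1.8671 - 0.01*-22.4052 = -1.643
Step 2: grad_x = 2*4*-4.0413 = -32.3303, grad_y = 2*6*-1.643 = -19.7166
  x_2 = -4.0413 - 0.01*-32.3303 = -3.718
  y_2 = -1.643 - 0.01*-19.7166 = -1.4459
Step 3: grad_x = 2*4*-3.718 = -29.7439, grad_y = 2*6*-1.4459 = -17.3506
  x_3 = -3.718 - 0.01*-29.7439 = -3.4205
  y_3 = -1.4459 - 0.01*-17.3506 = -1.2724
f(-3.4205, -1.2724) = 4*(-3.4205)^2 + 6*(-1.2724)^2 = 56.5141


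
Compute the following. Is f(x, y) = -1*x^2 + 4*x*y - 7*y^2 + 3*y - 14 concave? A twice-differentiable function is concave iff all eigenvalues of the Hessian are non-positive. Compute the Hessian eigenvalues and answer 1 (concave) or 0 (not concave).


The Hessian of f(x,y) = -1*x^2 + 4*x*y - 7*y^2 + 3*y - 14 is:
H = [[-2, 4], [4, -14]]
Trace = -2 - 14 = -16
Determinant = -2*-14 - (4)^2 = 12
Discriminant = (-16)^2 - 4*12 = 208.0
Eigenvalues: lambda_1 = -15.2111, lambda_2 = -0.7889
The function is concave.

1


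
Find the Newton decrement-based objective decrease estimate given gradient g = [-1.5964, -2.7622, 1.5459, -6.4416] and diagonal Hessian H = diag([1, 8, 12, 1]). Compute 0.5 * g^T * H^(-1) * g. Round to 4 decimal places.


Step 1: H is diagonal, so H^(-1) * g = [-1.5964, -0.3453, 0.1288, -6.4416].
Step 2: g^T H^(-1) g = sum_i g_i^2 / H_ii
  = (-1.5964)^2/1 + (-2.7622)^2/8 + (1.5459)^2/12 + (-6.4416)^2/1
  = 2.5485 + 0.9537 + 0.1992 + 41.4942 = 45.1956
Step 3: Objective decrease = 0.5 * g^T H^(-1) g = 22.5978


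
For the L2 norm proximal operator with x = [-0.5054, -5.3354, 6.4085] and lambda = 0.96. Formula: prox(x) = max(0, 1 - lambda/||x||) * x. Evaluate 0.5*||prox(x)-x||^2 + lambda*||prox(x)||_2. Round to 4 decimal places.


Step 1: Compute ||x||.
||x|| = 8.3541
Step 2: Compute scaling factor.
scale = max(0, 1 - 0.96/8.3541) = 0.8851
Step 3: prox(x) = [-0.4473, -4.7223, 5.6721]
||prox(x)|| = 7.3941
Step 4: Proximal objective.
0.5*||prox-x||^2 = 0.4608
lambda*||prox|| = 7.0983
Total = 7.5591


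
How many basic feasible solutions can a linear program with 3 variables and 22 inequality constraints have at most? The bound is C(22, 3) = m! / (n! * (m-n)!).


Each vertex corresponds to some choice of n active constraints out of m, so the number of vertices is at most C(m, n) = m! / (n!(m-n)!).
m = 22, n = 3
Numerator: 22 * 21 * 20
Denominator: 3! = 6
C(22, 3) = 1540


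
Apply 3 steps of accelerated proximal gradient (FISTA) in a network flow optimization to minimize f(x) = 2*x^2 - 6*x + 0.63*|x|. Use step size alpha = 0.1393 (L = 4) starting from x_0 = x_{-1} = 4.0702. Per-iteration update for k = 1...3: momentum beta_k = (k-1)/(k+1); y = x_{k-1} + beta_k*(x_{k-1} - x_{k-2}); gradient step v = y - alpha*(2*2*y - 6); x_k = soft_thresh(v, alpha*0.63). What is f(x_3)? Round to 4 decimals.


FISTA on f(x) = 2*x^2 - 6*x + 0.63*|x|
L = 4, alpha = 0.1393
Iteration 1: beta = 0.0, y = 4.0702 + 0.0*(4.0702 - 4.0702) = 4.0702
  grad(y) = 10.2808, v = y - alpha*grad = 2.6381
  prox(v) = soft_thresh(2.6381, 0.0878) = 2.5503
Iteration 2: beta = 0.3333, y = 2.5503 + 0.3333*(2.5503 - 4.0702) = 2.0437
  grad(y) = 2.1748, v = y - alpha*grad = 1.7408
  prox(v) = soft_thresh(1.7408, 0.0878) = 1.653
Iteration 3: beta = 0.5, y = 1.653 + 0.5*(1.653 - 2.5503) = 1.2043
  grad(y) = -1.1827, v = y - alpha*grad = 1.3691
  prox(v) = soft_thresh(1.3691, 0.0878) = 1.2813
f(x_3) = 2*1.2813^2 - 6*1.2813 + 0.63*|1.2813| = -3.5971


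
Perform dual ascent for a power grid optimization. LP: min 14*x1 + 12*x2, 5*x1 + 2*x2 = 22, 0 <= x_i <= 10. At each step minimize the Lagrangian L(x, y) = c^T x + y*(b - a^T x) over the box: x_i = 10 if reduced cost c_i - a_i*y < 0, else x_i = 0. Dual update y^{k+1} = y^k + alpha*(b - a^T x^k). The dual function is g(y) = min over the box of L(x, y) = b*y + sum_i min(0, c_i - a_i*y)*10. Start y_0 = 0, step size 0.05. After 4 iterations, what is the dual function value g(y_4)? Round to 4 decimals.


Dual ascent for LP: min 14*x1 + 12*x2, 5*x1 + 2*x2 = 22, 0 <= x_i <= 10
Step 1: y^k = 0.0, reduced costs: (14.0, 12.0)
  x^k = (0.0, 0.0), subgradient = b - a^T x = 22.0
  y^{k+1} = 0.0 + 0.05*22.0 = 1.1
Step 2: y^k = 1.1, reduced costs: (8.5, 9.8)
  x^k = (0.0, 0.0), subgradient = b - a^T x = 22.0
  y^{k+1} = 1.1 + 0.05*22.0 = 2.2
Step 3: y^k = 2.2, reduced costs: (3.0, 7.6)
  x^k = (0.0, 0.0), subgradient = b - a^T x = 22.0
  y^{k+1} = 2.2 + 0.05*22.0 = 3.3
Step 4: y^k = 3.3, reduced costs: (-2.5, 5.4)
  x^k = (10.0, 0.0), subgradient = b - a^T x = -28.0
  y^{k+1} = 3.3 + 0.05*-28.0 = 1.9
Dual objective at y_4 = 1.9: reduced costs (4.5, 8.2), box minimizer x = (0.0, 0.0)
g(y_4) = b*y + (c1 - a1*y)*x1 + (c2 - a2*y)*x2 = 22*1.9 + 4.5*0.0 + 8.2*0.0 = 41.8 + 0.0 + 0.0 = 41.8


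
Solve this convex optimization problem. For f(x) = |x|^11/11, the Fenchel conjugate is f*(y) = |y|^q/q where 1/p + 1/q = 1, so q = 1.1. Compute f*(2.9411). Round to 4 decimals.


The conjugate exponent q satisfies 1/p + 1/q = 1.
p = 11, so q = 11/(11 - 1) = 1.1
|y|^q = 2.9411^1.1 = 3.2761
f*(2.9411) = 3.2761 / 1.1 = 2.9783


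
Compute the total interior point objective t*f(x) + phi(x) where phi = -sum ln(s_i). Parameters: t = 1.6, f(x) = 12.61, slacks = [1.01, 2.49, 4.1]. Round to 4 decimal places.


Step 1: Compute log-barrier.
ln values: [0.01, 0.9123, 1.411]
phi = -(0.01 + 0.9123 + 1.411) = -2.3332
Step 2: Compute augmented objective.
t*f(x) = 1.6*12.61 = 20.176
Total = 20.176 - 2.3332 = 17.8428


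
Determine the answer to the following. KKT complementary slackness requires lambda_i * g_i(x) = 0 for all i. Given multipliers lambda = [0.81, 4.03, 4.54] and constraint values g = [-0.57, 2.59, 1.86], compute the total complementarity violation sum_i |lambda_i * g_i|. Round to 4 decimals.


KKT complementary slackness check:
lambda_1 * g_1 = 0.81 * -0.57 = -0.4617
lambda_2 * g_2 = 4.03 * 2.59 = 10.4377
lambda_3 * g_3 = 4.54 * 1.86 = 8.4444
Total violation = 0.4617 + 10.4377 + 8.4444 = 19.3438


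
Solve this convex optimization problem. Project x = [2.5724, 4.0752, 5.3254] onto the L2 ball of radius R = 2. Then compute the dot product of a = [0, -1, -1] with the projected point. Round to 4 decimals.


Step 1: Compute ||x|| (intermediates to 6 decimals).
||x|| = sqrt(2.5724^2 + 4.0752^2 + 5.3254^2) = 7.182227
Step 2: Project.
Since ||x|| > R, scale = R/||x|| = 2/7.182227 = 0.278465, proj(x) = scale * x
proj(x) = [0.716323, 1.134801, 1.482938]
Step 3: Dot product.
a^T * proj(x) = 0*0.716323 - 1*1.134801 - 1*1.482938 = -2.6177


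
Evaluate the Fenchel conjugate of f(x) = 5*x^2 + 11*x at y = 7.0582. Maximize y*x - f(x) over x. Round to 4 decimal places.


f*(y) = sup_x {y*x - a*x^2 - b*x} = sup_x {(y-b)*x - a*x^2}
FOC: (y - b) - 2a*x = 0 => x* = (y - b)/(2a)
x* = (7.0582 - 11)/(2*5) = -0.3942
f*(7.0582) = (y-b)^2/(4a) = (7.0582 - 11)^2/(4*5)
= 15.5378/20 = 0.7769


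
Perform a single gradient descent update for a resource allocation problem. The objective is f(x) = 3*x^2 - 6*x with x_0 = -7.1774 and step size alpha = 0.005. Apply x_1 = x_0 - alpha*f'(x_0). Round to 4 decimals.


We compute the gradient at x_0 and apply the update.
f'(x) = 6*x - 6
f'(-7.1774) = 6*-7.1774 - 6 = -49.0644
x_1 = -7.1774 - 0.005*-49.0644 = -6.9321


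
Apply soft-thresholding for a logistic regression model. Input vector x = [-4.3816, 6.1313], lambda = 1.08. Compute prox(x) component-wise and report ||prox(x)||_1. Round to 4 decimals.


Soft-thresholding with lambda = 1.08:
prox(-4.3816) = sign(-4.3816)*max(|-4.3816| - 1.08, 0) = -3.3016
prox(6.1313) = sign(6.1313)*max(|6.1313| - 1.08, 0) = 5.0513
prox(x) = [-3.3016, 5.0513]
||prox(x)||_1 = 3.3016 + 5.0513 = 8.3529


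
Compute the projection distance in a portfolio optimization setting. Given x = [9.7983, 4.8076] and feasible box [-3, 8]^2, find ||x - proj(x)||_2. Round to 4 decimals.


Project each component onto [-3, 8].
clip(9.7983) = 8.0, clip(4.8076) = 4.8076
Projection = [8.0, 4.8076]
Squared diffs: [3.2339, 0.0]
Distance = sqrt(3.2339) = 1.7983


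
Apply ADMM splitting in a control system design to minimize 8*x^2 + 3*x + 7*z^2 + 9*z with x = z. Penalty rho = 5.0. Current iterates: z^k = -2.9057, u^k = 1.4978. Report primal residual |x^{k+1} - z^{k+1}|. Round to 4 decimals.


ADMM iteration with rho = 5.0, z^k = -2.9057, u^k = 1.4978
Step 1: x-update.
Minimize 8*x^2 + 3*x + (5.0/2)*(x + 2.9057 + 1.4978)^2
FOC: (2*8 + 5.0)*x = -3 + 5.0*(-2.9057 - 1.4978)
x^{k+1} = -1.1913
Step 2: z-update.
Minimize 7*z^2 + 9*z + (5.0/2)*(-1.1913 - z + 1.4978)^2
FOC: (2*7 + 5.0)*z = -9 + 5.0*(-1.1913 + 1.4978)
z^{k+1} = -0.393
Step 3: u-update.
u^{k+1} = 1.4978 - 1.1913 + 0.393 = 0.6995
Step 4: Primal residual = |-1.1913 + 0.393| = 0.7983


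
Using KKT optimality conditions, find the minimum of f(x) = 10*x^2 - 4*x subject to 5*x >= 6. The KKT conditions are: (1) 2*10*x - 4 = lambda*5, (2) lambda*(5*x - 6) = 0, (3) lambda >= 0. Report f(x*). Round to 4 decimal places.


Step 1: Try lambda = 0 (constraint inactive).
x_unc = 4/(2*10) = 0.2
Check: 5*0.2 = 1.0 < 6 -- violated!
Step 2: Constraint must be active: 5*x = 6
x* = 6/5 = 1.2
lambda = (2*10*1.2 - 4)/5 = 4.0
Step 3: Compute optimal value.
f(x*) = 10*1.2^2 - 4*1.2 = 9.6


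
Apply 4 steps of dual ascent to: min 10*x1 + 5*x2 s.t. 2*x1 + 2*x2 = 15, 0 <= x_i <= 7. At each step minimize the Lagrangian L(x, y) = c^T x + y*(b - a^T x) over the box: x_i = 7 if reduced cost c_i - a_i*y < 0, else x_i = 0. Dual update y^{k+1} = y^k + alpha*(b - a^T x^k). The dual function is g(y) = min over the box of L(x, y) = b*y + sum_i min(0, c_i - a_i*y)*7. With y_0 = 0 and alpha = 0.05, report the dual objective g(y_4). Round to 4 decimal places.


Dual ascent for LP: min 10*x1 + 5*x2, 2*x1 + 2*x2 = 15, 0 <= x_i <= 7
Step 1: y^k = 0.0, reduced costs: (10.0, 5.0)
  x^k = (0.0, 0.0), subgradient = b - a^T x = 15.0
  y^{k+1} = 0.0 + 0.05*15.0 = 0.75
Step 2: y^k = 0.75, reduced costs: (8.5, 3.5)
  x^k = (0.0, 0.0), subgradient = b - a^T x = 15.0
  y^{k+1} = 0.75 + 0.05*15.0 = 1.5
Step 3: y^k = 1.5, reduced costs: (7.0, 2.0)
  x^k = (0.0, 0.0), subgradient = b - a^T x = 15.0
  y^{k+1} = 1.5 + 0.05*15.0 = 2.25
Step 4: y^k = 2.25, reduced costs: (5.5, 0.5)
  x^k = (0.0, 0.0), subgradient = b - a^T x = 15.0
  y^{k+1} = 2.25 + 0.05*15.0 = 3.0
Dual objective at y_4 = 3.0: reduced costs (4.0, -1.0), box minimizer x = (0.0, 7.0)
g(y_4) = b*y + (c1 - a1*y)*x1 + (c2 - a2*y)*x2 = 15*3.0 + 4.0*0.0 + (-1.0)*7.0 = 45.0 + 0.0 - 7.0 = 38.0


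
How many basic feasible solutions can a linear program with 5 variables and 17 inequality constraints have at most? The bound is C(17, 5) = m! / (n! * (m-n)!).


Each vertex corresponds to some choice of n active constraints out of m, so the number of vertices is at most C(m, n) = m! / (n!(m-n)!).
m = 17, n = 5
Numerator: 17 * 16 * 15 * 14 * 13
Denominator: 5! = 120
C(17, 5) = 6188


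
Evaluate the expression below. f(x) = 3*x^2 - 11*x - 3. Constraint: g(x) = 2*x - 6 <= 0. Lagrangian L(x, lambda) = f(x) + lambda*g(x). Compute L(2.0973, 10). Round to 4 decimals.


Step 1: Evaluate f(x).
f(2.0973) = 3*2.0973^2 - 11*2.0973 - 3 = -12.8743
Step 2: Evaluate g(x).
g(2.0973) = 2*2.0973 - 6 = -1.8054
Step 3: Compute Lagrangian.
L = -12.8743 + 10*-1.8054 = -30.9283


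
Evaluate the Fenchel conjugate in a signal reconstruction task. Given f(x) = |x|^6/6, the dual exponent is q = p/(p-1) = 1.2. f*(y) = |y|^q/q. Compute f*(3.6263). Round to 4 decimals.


The conjugate exponent q satisfies 1/p + 1/q = 1.
p = 6, so q = 6/(6 - 1) = 1.2
|y|^q = 3.6263^1.2 = 4.692
f*(3.6263) = 4.692 / 1.2 = 3.91


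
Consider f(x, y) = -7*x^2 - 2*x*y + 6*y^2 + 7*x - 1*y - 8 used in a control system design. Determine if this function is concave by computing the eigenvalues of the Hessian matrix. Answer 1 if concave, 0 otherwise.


The Hessian of f(x,y) = -7*x^2 - 2*x*y + 6*y^2 + 7*x - 1*y - 8 is:
H = [[-14, -2], [-2, 12]]
Trace = -14 + 12 = -2
Determinant = -14*12 - (-2)^2 = -172
Discriminant = (-2)^2 - 4*-172 = 692.0
Eigenvalues: lambda_1 = -14.1529, lambda_2 = 12.1529
The function is not concave.

0


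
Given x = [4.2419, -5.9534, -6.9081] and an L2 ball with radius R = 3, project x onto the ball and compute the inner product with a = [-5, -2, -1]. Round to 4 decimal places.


Step 1: Compute ||x|| (intermediates to 6 decimals).
||x|| = sqrt(4.2419^2 + (-5.9534)^2 + (-6.9081)^2) = 10.05776
Step 2: Project.
Since ||x|| > R, scale = R/||x|| = 3/10.05776 = 0.298277, proj(x) = scale * x
proj(x) = [1.265261, -1.775762, -2.060527]
Step 3: Dot product.
a^T * proj(x) = -5*1.265261 - 2*(-1.775762) - 1*(-2.060527) = -0.7143


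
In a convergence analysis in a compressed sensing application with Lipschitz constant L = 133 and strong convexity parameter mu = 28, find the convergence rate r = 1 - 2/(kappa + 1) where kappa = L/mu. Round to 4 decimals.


Step 1: Compute the condition number.
kappa = L/mu = 133/28 = 4.75
Step 2: Compute the convergence rate.
r = 1 - 2/(kappa + 1) = 1 - 2*mu/(L + mu) = (L - mu)/(L + mu) = 105/161 = 0.6522


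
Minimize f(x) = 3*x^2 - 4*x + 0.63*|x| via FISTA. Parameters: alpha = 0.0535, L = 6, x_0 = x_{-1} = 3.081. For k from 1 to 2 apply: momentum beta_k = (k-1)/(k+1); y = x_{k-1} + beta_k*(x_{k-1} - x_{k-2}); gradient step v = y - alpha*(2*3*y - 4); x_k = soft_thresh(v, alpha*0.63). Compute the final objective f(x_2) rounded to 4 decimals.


FISTA on f(x) = 3*x^2 - 4*x + 0.63*|x|
L = 6, alpha = 0.0535
Iteration 1: beta = 0.0, y = 3.081 + 0.0*(3.081 - 3.081) = 3.081
  grad(y) = 14.486, v = y - alpha*grad = 2.306
  prox(v) = soft_thresh(2.306, 0.0337) = 2.2723
Iteration 2: beta = 0.3333, y = 2.2723 + 0.3333*(2.2723 - 3.081) = 2.0027
  grad(y) = 8.0164, v = y - alpha*grad = 1.5739
  prox(v) = soft_thresh(1.5739, 0.0337) = 1.5401
f(x_2) = 3*1.5401^2 - 4*1.5401 + 0.63*|1.5401| = 1.9259


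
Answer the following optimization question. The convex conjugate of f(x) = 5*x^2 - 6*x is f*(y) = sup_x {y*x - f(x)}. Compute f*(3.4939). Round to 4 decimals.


f*(y) = sup_x {y*x - a*x^2 - b*x} = sup_x {(y-b)*x - a*x^2}
FOC: (y - b) - 2a*x = 0 => x* = (y - b)/(2a)
x* = (3.4939 + 6)/(2*5) = 0.9494
f*(3.4939) = (y-b)^2/(4a) = (3.4939 + 6)^2/(4*5)
= 90.1341/20 = 4.5067


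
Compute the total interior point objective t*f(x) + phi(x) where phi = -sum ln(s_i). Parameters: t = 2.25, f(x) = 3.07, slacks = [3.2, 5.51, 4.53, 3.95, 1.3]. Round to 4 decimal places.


Step 1: Compute log-barrier.
ln values: [1.1632, 1.7066, 1.5107, 1.3737, 0.2624]
phi = -(1.1632 + 1.7066 + 1.5107 + 1.3737 + 0.2624) = -6.0165
Step 2: Compute augmented objective.
t*f(x) = 2.25*3.07 = 6.9075
Total = 6.9075 - 6.0165 = 0.891


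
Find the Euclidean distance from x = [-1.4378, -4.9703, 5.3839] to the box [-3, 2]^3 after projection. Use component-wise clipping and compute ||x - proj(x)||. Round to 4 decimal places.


Project each component onto [-3, 2].
clip(-1.4378) = -1.4378, clip(-4.9703) = -3.0, clip(5.3839) = 2.0
Projection = [-1.4378, -3.0, 2.0]
Squared diffs: [0.0, 3.8821, 11.4508]
Distance = sqrt(15.3329) = 3.9157


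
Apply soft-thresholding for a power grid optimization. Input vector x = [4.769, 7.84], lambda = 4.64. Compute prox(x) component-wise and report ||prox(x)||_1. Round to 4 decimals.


Soft-thresholding with lambda = 4.64:
prox(4.769) = sign(4.769)*max(|4.769| - 4.64, 0) = 0.129
prox(7.84) = sign(7.84)*max(|7.84| - 4.64, 0) = 3.2
prox(x) = [0.129, 3.2]
||prox(x)||_1 = 0.129 + 3.2 = 3.329


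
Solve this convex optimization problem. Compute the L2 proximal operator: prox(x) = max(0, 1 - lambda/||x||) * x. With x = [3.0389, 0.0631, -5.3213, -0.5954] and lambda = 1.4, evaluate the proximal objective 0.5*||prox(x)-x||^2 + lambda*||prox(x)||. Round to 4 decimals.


Step 1: Compute ||x||.
||x|| = 6.1571
Step 2: Compute scaling factor.
scale = max(0, 1 - 1.4/6.1571) = 0.7726
Step 3: prox(x) = [2.3479, 0.0488, -4.1113, -0.46]
||prox(x)|| = 4.7571
Step 4: Proximal objective.
0.5*||prox-x||^2 = 0.98
lambda*||prox|| = 6.6599
Total = 7.6399


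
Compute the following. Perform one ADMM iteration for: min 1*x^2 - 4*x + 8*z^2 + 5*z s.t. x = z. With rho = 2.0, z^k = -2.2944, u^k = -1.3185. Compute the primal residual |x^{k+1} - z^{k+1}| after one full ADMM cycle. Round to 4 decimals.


ADMM iteration with rho = 2.0, z^k = -2.2944, u^k = -1.3185
Step 1: x-update.
Minimize 1*x^2 - 4*x + (2.0/2)*(x + 2.2944 - 1.3185)^2
FOC: (2*1 + 2.0)*x = 4 + 2.0*(-2.2944 + 1.3185)
x^{k+1} = 0.5121
Step 2: z-update.
Minimize 8*z^2 + 5*z + (2.0/2)*(0.5121 - z - 1.3185)^2
FOC: (2*8 + 2.0)*z = -5 + 2.0*(0.5121 - 1.3185)
z^{k+1} = -0.3674
Step 3: u-update.
u^{k+1} = -1.3185 + 0.5121 + 0.3674 = -0.4391
Step 4: Primal residual = |0.5121 + 0.3674| = 0.8794


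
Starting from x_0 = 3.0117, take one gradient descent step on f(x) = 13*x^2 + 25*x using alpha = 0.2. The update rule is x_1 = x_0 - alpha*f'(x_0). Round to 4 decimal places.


We compute the gradient at x_0 and apply the update.
f'(x) = 26*x + 25
f'(3.0117) = 26*3.0117 + 25 = 103.3042
x_1 = 3.0117 - 0.2*103.3042 = -17.6491


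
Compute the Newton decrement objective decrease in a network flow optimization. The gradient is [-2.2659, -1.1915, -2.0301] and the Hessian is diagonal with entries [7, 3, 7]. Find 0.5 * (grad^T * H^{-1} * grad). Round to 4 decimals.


Step 1: H is diagonal, so H^(-1) * g = [-0.3237, -0.3972, -0.29].
Step 2: g^T H^(-1) g = sum_i g_i^2 / H_ii
  = (-2.2659)^2/7 + (-1.1915)^2/3 + (-2.0301)^2/7
  = 0.7335 + 0.4732 + 0.5888 = 1.7955
Step 3: Objective decrease = 0.5 * g^T H^(-1) g = 0.8977


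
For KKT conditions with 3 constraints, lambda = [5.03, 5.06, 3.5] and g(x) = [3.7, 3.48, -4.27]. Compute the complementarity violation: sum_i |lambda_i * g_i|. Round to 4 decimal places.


KKT complementary slackness check:
lambda_1 * g_1 = 5.03 * 3.7 = 18.611
lambda_2 * g_2 = 5.06 * 3.48 = 17.6088
lambda_3 * g_3 = 3.5 * -4.27 = -14.945
Total violation = 18.611 + 17.6088 + 14.945 = 51.1648


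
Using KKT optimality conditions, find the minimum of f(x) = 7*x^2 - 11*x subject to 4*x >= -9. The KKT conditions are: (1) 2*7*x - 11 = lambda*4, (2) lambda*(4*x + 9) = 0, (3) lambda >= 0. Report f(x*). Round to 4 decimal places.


Step 1: Try lambda = 0 (constraint inactive).
Stationarity: 2*7*x - 11 = 0
x* = 11/(2*7) = 11/14 = 0.7857 (rounded; the exact value 11/14 is used below)
Check constraint: 4*0.7857 = 3.1428 >= -9 -- satisfied.
Step 2: Compute optimal value.
f(x*) = 7*(11/14)^2 - 11*(11/14) = -4.3214


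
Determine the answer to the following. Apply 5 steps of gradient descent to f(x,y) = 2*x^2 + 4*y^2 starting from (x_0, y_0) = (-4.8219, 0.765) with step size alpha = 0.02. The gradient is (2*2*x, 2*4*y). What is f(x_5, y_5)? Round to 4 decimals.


Gradient descent on f(x,y) = 2*x^2 + 4*y^2.
Starting point: (-4.8219, 0.765), alpha = 0.02
Step 1: grad_x = 2*2*-4.8219 = -19.2876, grad_y = 2*4*0.765 = 6.12
  x_1 = -4.8219 - 0.02*-19.2876 = -4.4361
  y_1 = 0.765 - 0.02*6.12 = 0.6426
Step 2: grad_x = 2*2*-4.4361 = -17.7446, grad_y = 2*4*0.6426 = 5.1408
  x_2 = -4.4361 - 0.02*-17.7446 = -4.0813
  y_2 = 0.6426 - 0.02*5.1408 = 0.5398
Step 3: grad_x = 2*2*-4.0813 = -16.325, grad_y = 2*4*0.5398 = 4.3183
  x_3 = -4.0813 - 0.02*-16.325 = -3.7548
  y_3 = 0.5398 - 0.02*4.3183 = 0.4534
Step 4: grad_x = 2*2*-3.7548 = -15.019, grad_y = 2*4*0.4534 = 3.6273
  x_4 = -3.7548 - 0.02*-15.019 = -3.4544
  y_4 = 0.4534 - 0.02*3.6273 = 0.3809
Step 5: grad_x = 2*2*-3.4544 = -13.8175, grad_y = 2*4*0.3809 = 3.047
  x_5 = -3.4544 - 0.02*-13.8175 = -3.178
  y_5 = 0.3809 - 0.02*3.047 = 0.3199
f(-3.178, 0.3199) = 2*(-3.178)^2 + 4*0.3199^2 = 20.6091


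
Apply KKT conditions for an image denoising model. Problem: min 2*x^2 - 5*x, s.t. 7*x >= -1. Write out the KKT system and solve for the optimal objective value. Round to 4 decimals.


Step 1: Try lambda = 0 (constraint inactive).
Stationarity: 2*2*x - 5 = 0
x* = 5/(2*2) = 1.25
Check constraint: 7*1.25 = 8.75 >= -1 -- satisfied.
Step 2: Compute optimal value.
f(x*) = 2*1.25^2 - 5*1.25 = -3.125


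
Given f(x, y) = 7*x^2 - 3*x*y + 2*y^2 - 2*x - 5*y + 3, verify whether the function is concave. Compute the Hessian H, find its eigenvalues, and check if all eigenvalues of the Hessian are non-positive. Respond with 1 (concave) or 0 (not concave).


The Hessian of f(x,y) = 7*x^2 - 3*x*y + 2*y^2 - 2*x - 5*y + 3 is:
H = [[14, -3], [-3, 4]]
Trace = 14 + 4 = 18
Determinant = 14*4 - (-3)^2 = 47
Discriminant = (18)^2 - 4*47 = 136.0
Eigenvalues: lambda_1 = 3.169, lambda_2 = 14.831
The function is not concave.

0


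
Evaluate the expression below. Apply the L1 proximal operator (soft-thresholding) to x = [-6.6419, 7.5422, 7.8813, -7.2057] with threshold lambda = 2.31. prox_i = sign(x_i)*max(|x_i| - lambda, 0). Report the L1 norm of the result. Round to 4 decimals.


Soft-thresholding with lambda = 2.31:
prox(-6.6419) = sign(-6.6419)*max(|-6.6419| - 2.31, 0) = -4.3319
prox(7.5422) = sign(7.5422)*max(|7.5422| - 2.31, 0) = 5.2322
prox(7.8813) = sign(7.8813)*max(|7.8813| - 2.31, 0) = 5.5713
prox(-7.2057) = sign(-7.2057)*max(|-7.2057| - 2.31, 0) = -4.8957
prox(x) = [-4.3319, 5.2322, 5.5713, -4.8957]
||prox(x)||_1 = 4.3319 + 5.2322 + 5.5713 + 4.8957 = 20.0311


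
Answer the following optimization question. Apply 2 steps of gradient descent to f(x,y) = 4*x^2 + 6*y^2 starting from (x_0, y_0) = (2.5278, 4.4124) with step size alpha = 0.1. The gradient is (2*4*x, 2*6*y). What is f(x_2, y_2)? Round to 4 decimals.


Gradient descent on f(x,y) = 4*x^2 + 6*y^2.
Starting point: (2.5278, 4.4124), alpha = 0.1
Step 1: grad_x = 2*4*2.5278 = 20.2224, grad_y = 2*6*4.4124 = 52.9488
  x_1 = 2.5278 - 0.1*20.2224 = 0.5056
  y_1 = 4.4124 - 0.1*52.9488 = -0.8825
Step 2: grad_x = 2*4*0.5056 = 4.0445, grad_y = 2*6*-0.8825 = -10.5898
  x_2 = 0.5056 - 0.1*4.0445 = 0.1011
  y_2 = -0.8825 - 0.1*-10.5898 = 0.1765
f(0.1011, 0.1765) = 4*0.1011^2 + 6*0.1765^2 = 0.2278


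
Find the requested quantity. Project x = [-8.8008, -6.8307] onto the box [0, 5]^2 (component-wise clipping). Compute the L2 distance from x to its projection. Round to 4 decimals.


Project each component onto [0, 5].
clip(-8.8008) = 0.0, clip(-6.8307) = 0.0
Projection = [0.0, 0.0]
Squared diffs: [77.4541, 46.6585]
Distance = sqrt(124.1126) = 11.1406


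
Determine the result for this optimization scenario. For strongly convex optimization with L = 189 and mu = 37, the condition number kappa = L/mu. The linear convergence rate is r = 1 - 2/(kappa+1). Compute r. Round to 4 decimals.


Step 1: Compute the condition number.
kappa = L/mu = 189/37 = 5.1081
Step 2: Compute the convergence rate.
r = 1 - 2/(kappa + 1) = 1 - 2*mu/(L + mu) = (L - mu)/(L + mu) = 152/226 = 0.6726


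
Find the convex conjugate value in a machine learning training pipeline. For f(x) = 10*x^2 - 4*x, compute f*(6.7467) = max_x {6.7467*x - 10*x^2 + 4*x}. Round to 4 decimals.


f*(y) = sup_x {y*x - a*x^2 - b*x} = sup_x {(y-b)*x - a*x^2}
FOC: (y - b) - 2a*x = 0 => x* = (y - b)/(2a)
x* = (6.7467 + 4)/(2*10) = 0.5373
f*(6.7467) = (y-b)^2/(4a) = (6.7467 + 4)^2/(4*10)
= 115.4916/40 = 2.8873


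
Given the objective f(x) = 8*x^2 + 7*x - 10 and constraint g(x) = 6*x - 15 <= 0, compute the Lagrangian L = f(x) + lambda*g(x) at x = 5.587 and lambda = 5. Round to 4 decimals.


Step 1: Evaluate f(x).
f(5.587) = 8*5.587^2 + 7*5.587 - 10 = 278.8256
Step 2: Evaluate g(x).
g(5.587) = 6*5.587 - 15 = 18.522
Step 3: Compute Lagrangian.
L = 278.8256 + 5*18.522 = 371.4356


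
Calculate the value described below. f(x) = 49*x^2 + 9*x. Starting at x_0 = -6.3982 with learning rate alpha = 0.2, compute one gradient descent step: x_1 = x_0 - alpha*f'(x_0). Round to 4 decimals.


We compute the gradient at x_0 and apply the update.
f'(x) = 98*x + 9
f'(-6.3982) = 98*-6.3982 + 9 = -618.0236
x_1 = -6.3982 - 0.2*-618.0236 = 117.2065


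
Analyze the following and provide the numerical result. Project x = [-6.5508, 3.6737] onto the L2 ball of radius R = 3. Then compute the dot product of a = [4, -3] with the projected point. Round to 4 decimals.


Step 1: Compute ||x|| (intermediates to 6 decimals).
||x|| = sqrt((-6.5508)^2 + 3.6737^2) = 7.510596
Step 2: Project.
Since ||x|| > R, scale = R/||x|| = 3/7.510596 = 0.399436, proj(x) = scale * x
proj(x) = [-2.616625, 1.467408]
Step 3: Dot product.
a^T * proj(x) = 4*(-2.616625) - 3*1.467408 = -14.8687


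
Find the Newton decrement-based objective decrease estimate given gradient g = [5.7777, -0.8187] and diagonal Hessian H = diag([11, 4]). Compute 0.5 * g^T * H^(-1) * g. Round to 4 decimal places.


Step 1: H is diagonal, so H^(-1) * g = [0.5252, -0.2047].
Step 2: g^T H^(-1) g = sum_i g_i^2 / H_ii
  = (5.7777)^2/11 + (-0.8187)^2/4
  = 3.0347 + 0.1676 = 3.2023
Step 3: Objective decrease = 0.5 * g^T H^(-1) g = 1.6011


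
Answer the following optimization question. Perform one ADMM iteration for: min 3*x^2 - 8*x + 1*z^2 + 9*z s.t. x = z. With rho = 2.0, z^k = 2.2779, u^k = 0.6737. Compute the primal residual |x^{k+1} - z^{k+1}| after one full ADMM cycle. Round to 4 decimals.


ADMM iteration with rho = 2.0, z^k = 2.2779, u^k = 0.6737
Step 1: x-update.
Minimize 3*x^2 - 8*x + (2.0/2)*(x - 2.2779 + 0.6737)^2
FOC: (2*3 + 2.0)*x = 8 + 2.0*(2.2779 - 0.6737)
x^{k+1} = 1.4011
Step 2: z-update.
Minimize 1*z^2 + 9*z + (2.0/2)*(1.4011 - z + 0.6737)^2
FOC: (2*1 + 2.0)*z = -9 + 2.0*(1.4011 + 0.6737)
z^{k+1} = -1.2126
Step 3: u-update.
u^{k+1} = 0.6737 + 1.4011 + 1.2126 = 3.2874
Step 4: Primal residual = |1.4011 + 1.2126| = 2.6137


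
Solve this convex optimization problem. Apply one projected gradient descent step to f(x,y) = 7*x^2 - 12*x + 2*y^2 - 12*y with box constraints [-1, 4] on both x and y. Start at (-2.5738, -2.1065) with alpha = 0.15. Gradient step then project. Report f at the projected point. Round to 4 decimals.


Step 1: Compute gradient at (-2.5738, -2.1065).
grad_x = 2*7*-2.5738 - 12 = -48.0332
grad_y = 2*2*-2.1065 - 12 = -20.426
Step 2: Gradient step.
x_raw = -2.5738 - 0.15*-48.0332 = 4.6312
y_raw = -2.1065 - 0.15*-20.426 = 0.9574
Step 3: Project onto [-1, 4].
x_proj = clip(4.6312) = 4.0
y_proj = clip(0.9574) = 0.9574
Step 4: Evaluate f.
f(4.0, 0.9574) = 54.3444


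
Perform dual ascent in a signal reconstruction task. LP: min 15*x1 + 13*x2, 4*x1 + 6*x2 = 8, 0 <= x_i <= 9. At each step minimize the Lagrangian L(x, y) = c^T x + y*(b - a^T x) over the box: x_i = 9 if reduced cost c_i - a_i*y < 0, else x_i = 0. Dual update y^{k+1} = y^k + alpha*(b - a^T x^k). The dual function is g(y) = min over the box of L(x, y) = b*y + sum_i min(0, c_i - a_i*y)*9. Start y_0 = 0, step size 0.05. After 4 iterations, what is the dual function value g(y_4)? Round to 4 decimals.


Dual ascent for LP: min 15*x1 + 13*x2, 4*x1 + 6*x2 = 8, 0 <= x_i <= 9
Step 1: y^k = 0.0, reduced costs: (15.0, 13.0)
  x^k = (0.0, 0.0), subgradient = b - a^T x = 8.0
  y^{k+1} = 0.0 + 0.05*8.0 = 0.4
Step 2: y^k = 0.4, reduced costs: (13.4, 10.6)
  x^k = (0.0, 0.0), subgradient = b - a^T x = 8.0
  y^{k+1} = 0.4 + 0.05*8.0 = 0.8
Step 3: y^k = 0.8, reduced costs: (11.8, 8.2)
  x^k = (0.0, 0.0), subgradient = b - a^T x = 8.0
  y^{k+1} = 0.8 + 0.05*8.0 = 1.2
Step 4: y^k = 1.2, reduced costs: (10.2, 5.8)
  x^k = (0.0, 0.0), subgradient = b - a^T x = 8.0
  y^{k+1} = 1.2 + 0.05*8.0 = 1.6
Dual objective at y_4 = 1.6: reduced costs (8.6, 3.4), box minimizer x = (0.0, 0.0)
g(y_4) = b*y + (c1 - a1*y)*x1 + (c2 - a2*y)*x2 = 8*1.6 + 8.6*0.0 + 3.4*0.0 = 12.8 + 0.0 + 0.0 = 12.8


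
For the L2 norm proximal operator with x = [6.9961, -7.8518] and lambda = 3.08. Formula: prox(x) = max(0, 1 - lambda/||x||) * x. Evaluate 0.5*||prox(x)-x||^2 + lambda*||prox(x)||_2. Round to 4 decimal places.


Step 1: Compute ||x||.
||x|| = 10.5165
Step 2: Compute scaling factor.
scale = max(0, 1 - 3.08/10.5165) = 0.7071
Step 3: prox(x) = [4.9471, -5.5522]
||prox(x)|| = 7.4365
Step 4: Proximal objective.
0.5*||prox-x||^2 = 4.7432
lambda*||prox|| = 22.9044
Total = 27.6475


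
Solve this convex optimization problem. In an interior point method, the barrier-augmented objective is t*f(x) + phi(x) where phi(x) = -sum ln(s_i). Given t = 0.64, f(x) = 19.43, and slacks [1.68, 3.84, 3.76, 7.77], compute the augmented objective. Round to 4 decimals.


Step 1: Compute log-barrier.
ln values: [0.5188, 1.3455, 1.3244, 2.0503]
phi = -(0.5188 + 1.3455 + 1.3244 + 2.0503) = -5.239
Step 2: Compute augmented objective.
t*f(x) = 0.64*19.43 = 12.4352
Total = 12.4352 - 5.239 = 7.1962


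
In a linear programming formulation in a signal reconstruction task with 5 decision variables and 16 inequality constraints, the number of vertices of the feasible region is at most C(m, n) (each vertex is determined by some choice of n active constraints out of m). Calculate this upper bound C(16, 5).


Each vertex corresponds to some choice of n active constraints out of m, so the number of vertices is at most C(m, n) = m! / (n!(m-n)!).
m = 16, n = 5
Numerator: 16 * 15 * 14 * 13 * 12
Denominator: 5! = 120
C(16, 5) = 4368


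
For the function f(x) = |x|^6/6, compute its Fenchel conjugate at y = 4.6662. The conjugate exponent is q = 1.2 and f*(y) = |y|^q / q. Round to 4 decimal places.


The conjugate exponent q satisfies 1/p + 1/q = 1.
p = 6, so q = 6/(6 - 1) = 1.2
|y|^q = 4.6662^1.2 = 6.3497
f*(4.6662) = 6.3497 / 1.2 = 5.2915


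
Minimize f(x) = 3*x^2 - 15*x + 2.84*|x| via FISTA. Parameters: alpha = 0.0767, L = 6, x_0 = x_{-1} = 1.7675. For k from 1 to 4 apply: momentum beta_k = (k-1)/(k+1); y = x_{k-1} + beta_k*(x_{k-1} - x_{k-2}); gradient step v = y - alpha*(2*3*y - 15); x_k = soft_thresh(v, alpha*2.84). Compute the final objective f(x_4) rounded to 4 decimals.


FISTA on f(x) = 3*x^2 - 15*x + 2.84*|x|
L = 6, alpha = 0.0767
Iteration 1: beta = 0.0, y = 1.7675 + 0.0*(1.7675 - 1.7675) = 1.7675
  grad(y) = -4.395, v = y - alpha*grad = 2.1046
  prox(v) = soft_thresh(2.1046, 0.2178) = 1.8868
Iteration 2: beta = 0.3333, y = 1.8868 + 0.3333*(1.8868 - 1.7675) = 1.9265
  grad(y) = -3.4409, v = y - alpha*grad = 2.1904
  prox(v) = soft_thresh(2.1904, 0.2178) = 1.9726
Iteration 3: beta = 0.5, y = 1.9726 + 0.5*(1.9726 - 1.8868) = 2.0155
  grad(y) = -2.9068, v = y - alpha*grad = 2.2385
  prox(v) = soft_thresh(2.2385, 0.2178) = 2.0207
Iteration 4: beta = 0.6, y = 2.0207 + 0.6*(2.0207 - 1.9726) = 2.0495
  grad(y) = -2.7031, v = y - alpha*grad = 2.2568
  prox(v) = soft_thresh(2.2568, 0.2178) = 2.039
f(x_4) = 3*2.039^2 - 15*2.039 + 2.84*|2.039| = -12.3217


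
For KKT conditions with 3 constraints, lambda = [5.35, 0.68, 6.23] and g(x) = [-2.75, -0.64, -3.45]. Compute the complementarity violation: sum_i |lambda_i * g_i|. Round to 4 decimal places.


KKT complementary slackness check:
lambda_1 * g_1 = 5.35 * -2.75 = -14.7125
lambda_2 * g_2 = 0.68 * -0.64 = -0.4352
lambda_3 * g_3 = 6.23 * -3.45 = -21.4935
Total violation = 14.7125 + 0.4352 + 21.4935 = 36.6412


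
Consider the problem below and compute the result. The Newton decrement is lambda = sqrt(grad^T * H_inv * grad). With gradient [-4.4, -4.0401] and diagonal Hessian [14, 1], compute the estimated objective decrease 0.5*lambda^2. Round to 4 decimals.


Step 1: H is diagonal, so H^(-1) * g = [-0.3143, -4.0401].
Step 2: g^T H^(-1) g = sum_i g_i^2 / H_ii
  = (-4.4)^2/14 + (-4.0401)^2/1
  = 1.3829 + 16.3224 = 17.7053
Step 3: Objective decrease = 0.5 * g^T H^(-1) g = 8.8526


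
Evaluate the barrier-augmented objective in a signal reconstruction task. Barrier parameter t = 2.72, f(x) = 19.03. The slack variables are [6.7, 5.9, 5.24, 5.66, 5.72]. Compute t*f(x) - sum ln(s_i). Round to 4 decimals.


Step 1: Compute log-barrier.
ln values: [1.9021, 1.775, 1.6563, 1.7334, 1.744]
phi = -(1.9021 + 1.775 + 1.6563 + 1.7334 + 1.744) = -8.8108
Step 2: Compute augmented objective.
t*f(x) = 2.72*19.03 = 51.7616
Total = 51.7616 - 8.8108 = 42.9508


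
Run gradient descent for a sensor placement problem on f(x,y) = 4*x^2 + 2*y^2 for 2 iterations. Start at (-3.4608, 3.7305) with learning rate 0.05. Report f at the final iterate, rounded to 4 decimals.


Gradient descent on f(x,y) = 4*x^2 + 2*y^2.
Starting point: (-3.4608, 3.7305), alpha = 0.05
Step 1: grad_x = 2*4*-3.4608 = -27.6864, grad_y = 2*2*3.7305 = 14.922
  x_1 = -3.4608 - 0.05*-27.6864 = -2.0765
  y_1 = 3.7305 - 0.05*14.922 = 2.9844
Step 2: grad_x = 2*4*-2.0765 = -16.6118, grad_y = 2*2*2.9844 = 11.9376
  x_2 = -2.0765 - 0.05*-16.6118 = -1.2459
  y_2 = 2.9844 - 0.05*11.9376 = 2.3875
f(-1.2459, 2.3875) = 4*(-1.2459)^2 + 2*2.3875^2 = 17.6095


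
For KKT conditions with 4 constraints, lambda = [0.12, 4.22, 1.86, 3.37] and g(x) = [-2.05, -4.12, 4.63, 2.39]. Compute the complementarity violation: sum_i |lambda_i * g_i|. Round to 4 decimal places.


KKT complementary slackness check:
lambda_1 * g_1 = 0.12 * -2.05 = -0.246
lambda_2 * g_2 = 4.22 * -4.12 = -17.3864
lambda_3 * g_3 = 1.86 * 4.63 = 8.6118
lambda_4 * g_4 = 3.37 * 2.39 = 8.0543
Total violation = 0.246 + 17.3864 + 8.6118 + 8.0543 = 34.2985


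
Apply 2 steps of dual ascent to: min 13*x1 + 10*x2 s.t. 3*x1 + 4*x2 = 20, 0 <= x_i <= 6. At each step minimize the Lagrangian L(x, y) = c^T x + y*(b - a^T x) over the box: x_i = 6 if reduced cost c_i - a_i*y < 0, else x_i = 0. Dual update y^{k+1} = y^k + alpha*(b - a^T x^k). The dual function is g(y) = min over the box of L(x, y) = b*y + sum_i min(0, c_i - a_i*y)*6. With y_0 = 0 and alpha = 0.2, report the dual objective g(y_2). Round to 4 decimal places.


Dual ascent for LP: min 13*x1 + 10*x2, 3*x1 + 4*x2 = 20, 0 <= x_i <= 6
Step 1: y^k = 0.0, reduced costs: (13.0, 10.0)
  x^k = (0.0, 0.0), subgradient = b - a^T x = 20.0
  y^{k+1} = 0.0 + 0.2*20.0 = 4.0
Step 2: y^k = 4.0, reduced costs: (1.0, -6.0)
  x^k = (0.0, 6.0), subgradient = b - a^T x = -4.0
  y^{k+1} = 4.0 + 0.2*-4.0 = 3.2
Dual objective at y_2 = 3.2: reduced costs (3.4, -2.8), box minimizer x = (0.0, 6.0)
g(y_2) = b*y + (c1 - a1*y)*x1 + (c2 - a2*y)*x2 = 20*3.2 + 3.4*0.0 + (-2.8)*6.0 = 64.0 + 0.0 - 16.8 = 47.2


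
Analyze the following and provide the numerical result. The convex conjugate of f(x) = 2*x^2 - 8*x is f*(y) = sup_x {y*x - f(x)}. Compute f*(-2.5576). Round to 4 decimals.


f*(y) = sup_x {y*x - a*x^2 - b*x} = sup_x {(y-b)*x - a*x^2}
FOC: (y - b) - 2a*x = 0 => x* = (y - b)/(2a)
x* = (-2.5576 + 8)/(2*2) = 1.3606
f*(-2.5576) = (y-b)^2/(4a) = (-2.5576 + 8)^2/(4*2)
= 29.6197/8 = 3.7025


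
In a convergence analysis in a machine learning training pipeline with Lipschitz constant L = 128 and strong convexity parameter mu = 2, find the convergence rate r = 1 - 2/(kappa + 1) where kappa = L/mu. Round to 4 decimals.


Step 1: Compute the condition number.
kappa = L/mu = 128/2 = 64.0
Step 2: Compute the convergence rate.
r = 1 - 2/(kappa + 1) = 1 - 2*mu/(L + mu) = (L - mu)/(L + mu) = 126/130 = 0.9692


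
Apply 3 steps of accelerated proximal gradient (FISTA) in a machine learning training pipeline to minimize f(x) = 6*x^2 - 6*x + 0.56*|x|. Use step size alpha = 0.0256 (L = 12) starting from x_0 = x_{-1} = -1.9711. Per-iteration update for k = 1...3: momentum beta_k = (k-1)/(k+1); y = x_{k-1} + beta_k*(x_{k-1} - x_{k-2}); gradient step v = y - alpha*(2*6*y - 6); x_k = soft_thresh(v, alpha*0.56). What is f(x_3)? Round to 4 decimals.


FISTA on f(x) = 6*x^2 - 6*x + 0.56*|x|
L = 12, alpha = 0.0256
Iteration 1: beta = 0.0, y = -1.9711 + 0.0*(-1.9711 + 1.9711) = -1.9711
  grad(y) = -29.6532, v = y - alpha*grad = -1.212
  prox(v) = soft_thresh(-1.212, 0.0143) = -1.1976
Iteration 2: beta = 0.3333, y = -1.1976 + 0.3333*(-1.1976 + 1.9711) = -0.9398
  grad(y) = -17.2779, v = y - alpha*grad = -0.4975
  prox(v) = soft_thresh(-0.4975, 0.0143) = -0.4832
Iteration 3: beta = 0.5, y = -0.4832 + 0.5*(-0.4832 + 1.1976) = -0.1259
  grad(y) = -7.5113, v = y - alpha*grad = 0.0663
  prox(v) = soft_thresh(0.0663, 0.0143) = 0.052
f(x_3) = 6*0.052^2 - 6*0.052 + 0.56*|0.052| = -0.2667


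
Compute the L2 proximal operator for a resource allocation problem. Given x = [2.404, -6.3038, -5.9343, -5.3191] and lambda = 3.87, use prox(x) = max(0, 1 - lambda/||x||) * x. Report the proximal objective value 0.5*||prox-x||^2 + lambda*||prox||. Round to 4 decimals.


Step 1: Compute ||x||.
||x|| = 10.4415
Step 2: Compute scaling factor.
scale = max(0, 1 - 3.87/10.4415) = 0.6294
Step 3: prox(x) = [1.513, -3.9674, -3.7348, -3.3477]
||prox(x)|| = 6.5715
Step 4: Proximal objective.
0.5*||prox-x||^2 = 7.4885
lambda*||prox|| = 25.4317
Total = 32.9203


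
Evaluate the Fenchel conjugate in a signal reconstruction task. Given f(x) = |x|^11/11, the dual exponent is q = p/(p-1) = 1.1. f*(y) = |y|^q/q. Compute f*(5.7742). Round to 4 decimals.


The conjugate exponent q satisfies 1/p + 1/q = 1.
p = 11, so q = 11/(11 - 1) = 1.1
|y|^q = 5.7742^1.1 = 6.8808
f*(5.7742) = 6.8808 / 1.1 = 6.2553


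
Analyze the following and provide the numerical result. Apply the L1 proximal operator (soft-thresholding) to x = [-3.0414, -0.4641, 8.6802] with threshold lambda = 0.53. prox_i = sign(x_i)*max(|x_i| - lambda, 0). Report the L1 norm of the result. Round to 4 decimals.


Soft-thresholding with lambda = 0.53:
prox(-3.0414) = sign(-3.0414)*max(|-3.0414| - 0.53, 0) = -2.5114
prox(-0.4641) = sign(-0.4641)*max(|-0.4641| - 0.53, 0) = 0.0
prox(8.6802) = sign(8.6802)*max(|8.6802| - 0.53, 0) = 8.1502
prox(x) = [-2.5114, 0.0, 8.1502]
||prox(x)||_1 = 2.5114 + 0.0 + 8.1502 = 10.6616


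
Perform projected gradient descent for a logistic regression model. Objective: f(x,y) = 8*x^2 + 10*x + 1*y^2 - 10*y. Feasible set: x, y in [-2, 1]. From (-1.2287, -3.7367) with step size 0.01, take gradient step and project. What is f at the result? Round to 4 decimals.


Step 1: Compute gradient at (-1.2287, -3.7367).
grad_x = 2*8*-1.2287 + 10 = -9.6592
grad_y = 2*1*-3.7367 - 10 = -17.4734
Step 2: Gradient step.
x_raw = -1.2287 - 0.01*-9.6592 = -1.1321
y_raw = -3.7367 - 0.01*-17.4734 = -3.562
Step 3: Project onto [-2, 1].
x_proj = clip(-1.1321) = -1.1321
y_proj = clip(-3.562) = -2.0
Step 4: Evaluate f.
f(-1.1321, -2.0) = 22.9323


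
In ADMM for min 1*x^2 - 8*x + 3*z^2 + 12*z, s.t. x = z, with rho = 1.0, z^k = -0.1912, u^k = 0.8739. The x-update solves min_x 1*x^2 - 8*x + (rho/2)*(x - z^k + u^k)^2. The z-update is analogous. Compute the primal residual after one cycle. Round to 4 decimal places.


ADMM iteration with rho = 1.0, z^k = -0.1912, u^k = 0.8739
Step 1: x-update.
Minimize 1*x^2 - 8*x + (1.0/2)*(x + 0.1912 + 0.8739)^2
FOC: (2*1 + 1.0)*x = 8 + 1.0*(-0.1912 - 0.8739)
x^{k+1} = 2.3116
Step 2: z-update.
Minimize 3*z^2 + 12*z + (1.0/2)*(2.3116 - z + 0.8739)^2
FOC: (2*3 + 1.0)*z = -12 + 1.0*(2.3116 + 0.8739)
z^{k+1} = -1.2592
Step 3: u-update.
u^{k+1} = 0.8739 + 2.3116 + 1.2592 = 4.4447
Step 4: Primal residual = |2.3116 + 1.2592| = 3.5708
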